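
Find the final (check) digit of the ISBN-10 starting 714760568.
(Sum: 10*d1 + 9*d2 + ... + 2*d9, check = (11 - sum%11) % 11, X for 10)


Weighted sum: 250
250 mod 11 = 8

Check digit: 3


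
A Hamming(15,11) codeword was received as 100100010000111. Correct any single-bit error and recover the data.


Syndrome = 1: error at position 1

Data: 00000000111 (corrected bit 1)


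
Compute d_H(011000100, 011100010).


XOR: 000100110
Count of 1s: 3

3


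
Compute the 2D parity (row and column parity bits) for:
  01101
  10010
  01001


Row parities: 100
Column parities: 10110

Row P: 100, Col P: 10110, Corner: 1


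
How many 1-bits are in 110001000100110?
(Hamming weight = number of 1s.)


Counting 1s in 110001000100110

6


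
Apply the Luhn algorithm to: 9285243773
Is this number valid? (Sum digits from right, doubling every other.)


Luhn sum = 52
52 mod 10 = 2

Invalid (Luhn sum mod 10 = 2)


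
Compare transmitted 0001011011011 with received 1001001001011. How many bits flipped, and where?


XOR: 1000010010000

3 error(s) at position(s): 0, 5, 8


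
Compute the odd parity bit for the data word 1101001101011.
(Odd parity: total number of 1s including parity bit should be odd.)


Number of 1s in data: 8
Parity bit: 1

1


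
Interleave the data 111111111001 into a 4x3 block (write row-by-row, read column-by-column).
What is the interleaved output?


Matrix:
  111
  111
  111
  001
Read columns: 111011101111

111011101111


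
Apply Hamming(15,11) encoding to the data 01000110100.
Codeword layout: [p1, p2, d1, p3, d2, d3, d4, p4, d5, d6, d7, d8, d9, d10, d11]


Parity bits: p1=1, p2=0, p3=0, p4=1

100010010110100


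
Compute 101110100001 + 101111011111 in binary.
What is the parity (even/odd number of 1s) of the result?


101110100001 = 2977
101111011111 = 3039
Sum = 6016 = 1011110000000
1s count = 5

odd parity (5 ones in 1011110000000)


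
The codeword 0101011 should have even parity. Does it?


Number of 1s: 4

Yes, parity is correct (4 ones)


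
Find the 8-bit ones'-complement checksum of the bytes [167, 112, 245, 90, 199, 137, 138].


Sum = 1088 mod 256 = 64
Complement = 191

191


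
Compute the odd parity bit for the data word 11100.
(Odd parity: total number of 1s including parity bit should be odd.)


Number of 1s in data: 3
Parity bit: 0

0


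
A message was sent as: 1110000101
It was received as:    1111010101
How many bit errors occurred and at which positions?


XOR: 0001010000

2 error(s) at position(s): 3, 5


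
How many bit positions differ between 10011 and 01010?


XOR: 11001
Count of 1s: 3

3


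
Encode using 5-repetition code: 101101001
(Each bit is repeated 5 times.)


Each bit -> 5 copies

111110000011111111110000011111000000000011111


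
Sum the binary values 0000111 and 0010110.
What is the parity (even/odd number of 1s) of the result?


0000111 = 7
0010110 = 22
Sum = 29 = 11101
1s count = 4

even parity (4 ones in 11101)


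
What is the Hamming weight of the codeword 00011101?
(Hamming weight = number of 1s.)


Counting 1s in 00011101

4


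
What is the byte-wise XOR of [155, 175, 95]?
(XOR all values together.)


XOR chain: 155 ^ 175 ^ 95 = 107

107


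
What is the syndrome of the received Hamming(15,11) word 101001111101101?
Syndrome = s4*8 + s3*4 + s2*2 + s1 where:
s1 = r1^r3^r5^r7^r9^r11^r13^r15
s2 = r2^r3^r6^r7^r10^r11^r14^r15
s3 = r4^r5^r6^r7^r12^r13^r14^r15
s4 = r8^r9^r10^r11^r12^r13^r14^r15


s1=0, s2=1, s3=1, s4=0

Syndrome = 6 (error at position 6)


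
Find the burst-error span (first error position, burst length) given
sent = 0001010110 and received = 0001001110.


XOR: 0000011000

Burst at position 5, length 2


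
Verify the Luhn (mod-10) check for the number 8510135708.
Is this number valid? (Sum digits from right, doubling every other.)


Luhn sum = 35
35 mod 10 = 5

Invalid (Luhn sum mod 10 = 5)


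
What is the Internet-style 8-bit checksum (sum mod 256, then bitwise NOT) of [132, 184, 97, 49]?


Sum = 462 mod 256 = 206
Complement = 49

49


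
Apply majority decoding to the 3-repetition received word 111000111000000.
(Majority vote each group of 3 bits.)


Groups: 111, 000, 111, 000, 000
Majority votes: 10100

10100


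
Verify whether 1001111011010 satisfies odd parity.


Number of 1s: 8

No, parity error (8 ones)


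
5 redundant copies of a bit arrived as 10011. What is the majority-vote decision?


Ones: 3 out of 5
Threshold: 3

1 (3/5 voted 1)


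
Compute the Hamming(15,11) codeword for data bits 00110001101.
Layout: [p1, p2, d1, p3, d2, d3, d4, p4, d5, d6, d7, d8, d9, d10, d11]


Parity bits: p1=1, p2=1, p3=1, p4=1

110101110001101


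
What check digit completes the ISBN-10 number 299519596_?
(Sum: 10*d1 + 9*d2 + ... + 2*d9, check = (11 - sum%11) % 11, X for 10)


Weighted sum: 318
318 mod 11 = 10

Check digit: 1


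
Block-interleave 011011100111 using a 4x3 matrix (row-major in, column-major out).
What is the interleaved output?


Matrix:
  011
  011
  100
  111
Read columns: 001111011101

001111011101


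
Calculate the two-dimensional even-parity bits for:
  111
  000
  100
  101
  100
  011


Row parities: 101010
Column parities: 001

Row P: 101010, Col P: 001, Corner: 1


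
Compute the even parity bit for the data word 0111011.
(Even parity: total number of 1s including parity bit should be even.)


Number of 1s in data: 5
Parity bit: 1

1


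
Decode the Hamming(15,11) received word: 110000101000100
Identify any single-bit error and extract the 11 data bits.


Syndrome = 0: no error detected

Data: 00011000100 (no errors)


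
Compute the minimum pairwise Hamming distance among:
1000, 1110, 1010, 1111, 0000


Comparing all pairs, minimum distance: 1
Can detect 0 errors, correct 0 errors

1


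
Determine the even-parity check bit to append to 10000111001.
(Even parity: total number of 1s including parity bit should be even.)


Number of 1s in data: 5
Parity bit: 1

1


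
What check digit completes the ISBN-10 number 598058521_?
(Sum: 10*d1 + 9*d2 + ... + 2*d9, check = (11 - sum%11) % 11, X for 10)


Weighted sum: 293
293 mod 11 = 7

Check digit: 4


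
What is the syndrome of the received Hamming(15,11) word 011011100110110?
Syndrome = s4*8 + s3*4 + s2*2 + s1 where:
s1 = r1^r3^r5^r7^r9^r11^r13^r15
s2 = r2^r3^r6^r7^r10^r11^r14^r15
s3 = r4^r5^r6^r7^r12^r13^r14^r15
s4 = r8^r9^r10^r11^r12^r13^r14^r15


s1=1, s2=1, s3=1, s4=0

Syndrome = 7 (error at position 7)


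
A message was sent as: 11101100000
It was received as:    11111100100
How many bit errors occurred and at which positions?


XOR: 00010000100

2 error(s) at position(s): 3, 8


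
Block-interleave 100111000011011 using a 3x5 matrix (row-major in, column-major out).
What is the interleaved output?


Matrix:
  10011
  10000
  11011
Read columns: 111001000101101

111001000101101


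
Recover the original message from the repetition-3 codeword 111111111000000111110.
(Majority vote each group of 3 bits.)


Groups: 111, 111, 111, 000, 000, 111, 110
Majority votes: 1110011

1110011


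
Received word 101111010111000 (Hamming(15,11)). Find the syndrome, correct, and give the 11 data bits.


Syndrome = 0: no error detected

Data: 11100111000 (no errors)


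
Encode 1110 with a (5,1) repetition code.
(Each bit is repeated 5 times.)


Each bit -> 5 copies

11111111111111100000


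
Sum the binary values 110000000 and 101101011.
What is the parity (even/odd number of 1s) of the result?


110000000 = 384
101101011 = 363
Sum = 747 = 1011101011
1s count = 7

odd parity (7 ones in 1011101011)


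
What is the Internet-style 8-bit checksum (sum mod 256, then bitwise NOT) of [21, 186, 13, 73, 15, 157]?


Sum = 465 mod 256 = 209
Complement = 46

46


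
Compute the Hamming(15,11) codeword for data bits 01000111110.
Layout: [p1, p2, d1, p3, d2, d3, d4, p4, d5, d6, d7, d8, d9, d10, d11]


Parity bits: p1=1, p2=1, p3=0, p4=1

110010010111110


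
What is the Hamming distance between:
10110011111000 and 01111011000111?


XOR: 11001000111111
Count of 1s: 9

9


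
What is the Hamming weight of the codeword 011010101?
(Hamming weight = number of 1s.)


Counting 1s in 011010101

5


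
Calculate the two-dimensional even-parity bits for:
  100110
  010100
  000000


Row parities: 100
Column parities: 110010

Row P: 100, Col P: 110010, Corner: 1


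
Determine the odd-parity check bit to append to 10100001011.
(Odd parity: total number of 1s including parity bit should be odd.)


Number of 1s in data: 5
Parity bit: 0

0


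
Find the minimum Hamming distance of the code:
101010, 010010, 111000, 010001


Comparing all pairs, minimum distance: 2
Can detect 1 errors, correct 0 errors

2


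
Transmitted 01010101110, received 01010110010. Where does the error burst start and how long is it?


XOR: 00000011100

Burst at position 6, length 3


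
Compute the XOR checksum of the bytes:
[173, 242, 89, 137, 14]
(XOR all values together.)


XOR chain: 173 ^ 242 ^ 89 ^ 137 ^ 14 = 129

129


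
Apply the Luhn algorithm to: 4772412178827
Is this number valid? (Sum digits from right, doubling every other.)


Luhn sum = 63
63 mod 10 = 3

Invalid (Luhn sum mod 10 = 3)


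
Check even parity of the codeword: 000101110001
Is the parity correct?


Number of 1s: 5

No, parity error (5 ones)


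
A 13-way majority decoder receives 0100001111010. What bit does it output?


Ones: 6 out of 13
Threshold: 7

0 (6/13 voted 1)


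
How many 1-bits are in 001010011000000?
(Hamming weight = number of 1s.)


Counting 1s in 001010011000000

4


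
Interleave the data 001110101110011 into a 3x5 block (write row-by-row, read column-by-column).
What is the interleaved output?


Matrix:
  00111
  01011
  10011
Read columns: 001010100111111

001010100111111


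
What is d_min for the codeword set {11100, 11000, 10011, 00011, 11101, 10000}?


Comparing all pairs, minimum distance: 1
Can detect 0 errors, correct 0 errors

1


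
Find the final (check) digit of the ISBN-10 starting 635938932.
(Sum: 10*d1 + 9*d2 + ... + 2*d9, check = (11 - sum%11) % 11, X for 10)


Weighted sum: 297
297 mod 11 = 0

Check digit: 0


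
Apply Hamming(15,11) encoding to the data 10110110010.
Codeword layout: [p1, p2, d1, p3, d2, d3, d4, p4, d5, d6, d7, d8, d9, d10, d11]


Parity bits: p1=1, p2=0, p3=1, p4=1

101101110110010


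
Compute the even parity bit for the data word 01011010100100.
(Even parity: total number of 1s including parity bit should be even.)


Number of 1s in data: 6
Parity bit: 0

0


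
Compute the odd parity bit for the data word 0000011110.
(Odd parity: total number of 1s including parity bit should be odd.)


Number of 1s in data: 4
Parity bit: 1

1


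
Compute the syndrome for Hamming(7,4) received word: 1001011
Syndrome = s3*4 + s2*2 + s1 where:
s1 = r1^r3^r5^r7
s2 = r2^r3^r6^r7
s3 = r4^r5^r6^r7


s1=0, s2=0, s3=1

Syndrome = 4 (error at position 4)


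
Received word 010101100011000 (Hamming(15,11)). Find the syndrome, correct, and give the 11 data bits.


Syndrome = 0: no error detected

Data: 00110011000 (no errors)


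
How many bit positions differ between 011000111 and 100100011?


XOR: 111100100
Count of 1s: 5

5


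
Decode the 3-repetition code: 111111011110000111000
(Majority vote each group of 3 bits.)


Groups: 111, 111, 011, 110, 000, 111, 000
Majority votes: 1111010

1111010


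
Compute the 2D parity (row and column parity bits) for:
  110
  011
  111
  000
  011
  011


Row parities: 001000
Column parities: 010

Row P: 001000, Col P: 010, Corner: 1


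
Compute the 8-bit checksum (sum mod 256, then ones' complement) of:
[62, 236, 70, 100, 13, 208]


Sum = 689 mod 256 = 177
Complement = 78

78


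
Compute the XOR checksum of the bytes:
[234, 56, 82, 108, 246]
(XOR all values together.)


XOR chain: 234 ^ 56 ^ 82 ^ 108 ^ 246 = 26

26


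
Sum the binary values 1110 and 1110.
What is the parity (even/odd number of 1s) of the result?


1110 = 14
1110 = 14
Sum = 28 = 11100
1s count = 3

odd parity (3 ones in 11100)


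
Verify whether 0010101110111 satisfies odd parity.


Number of 1s: 8

No, parity error (8 ones)


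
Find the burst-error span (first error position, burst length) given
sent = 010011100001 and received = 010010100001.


XOR: 000001000000

Burst at position 5, length 1


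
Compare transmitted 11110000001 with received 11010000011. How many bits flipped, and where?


XOR: 00100000010

2 error(s) at position(s): 2, 9


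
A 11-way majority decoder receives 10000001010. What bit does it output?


Ones: 3 out of 11
Threshold: 6

0 (3/11 voted 1)


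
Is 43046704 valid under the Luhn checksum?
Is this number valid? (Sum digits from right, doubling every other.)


Luhn sum = 29
29 mod 10 = 9

Invalid (Luhn sum mod 10 = 9)


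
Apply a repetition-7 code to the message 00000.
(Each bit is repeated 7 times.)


Each bit -> 7 copies

00000000000000000000000000000000000


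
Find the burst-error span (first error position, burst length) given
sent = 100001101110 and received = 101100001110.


XOR: 001101100000

Burst at position 2, length 5


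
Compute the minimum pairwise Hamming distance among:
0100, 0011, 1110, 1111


Comparing all pairs, minimum distance: 1
Can detect 0 errors, correct 0 errors

1


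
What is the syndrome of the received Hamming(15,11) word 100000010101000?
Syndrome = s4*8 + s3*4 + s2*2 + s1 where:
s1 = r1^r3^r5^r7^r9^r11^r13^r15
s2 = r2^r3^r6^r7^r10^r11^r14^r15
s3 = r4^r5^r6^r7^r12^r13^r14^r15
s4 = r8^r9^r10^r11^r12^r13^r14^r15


s1=1, s2=1, s3=1, s4=1

Syndrome = 15 (error at position 15)


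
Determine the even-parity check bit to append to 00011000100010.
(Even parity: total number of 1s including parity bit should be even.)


Number of 1s in data: 4
Parity bit: 0

0


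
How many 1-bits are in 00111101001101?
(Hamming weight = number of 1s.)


Counting 1s in 00111101001101

8


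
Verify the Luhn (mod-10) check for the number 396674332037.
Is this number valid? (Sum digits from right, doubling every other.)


Luhn sum = 59
59 mod 10 = 9

Invalid (Luhn sum mod 10 = 9)


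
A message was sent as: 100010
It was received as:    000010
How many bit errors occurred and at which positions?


XOR: 100000

1 error(s) at position(s): 0


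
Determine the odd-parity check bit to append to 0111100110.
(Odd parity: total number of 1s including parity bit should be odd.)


Number of 1s in data: 6
Parity bit: 1

1


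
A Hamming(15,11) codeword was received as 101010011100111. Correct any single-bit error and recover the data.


Syndrome = 0: no error detected

Data: 11001100111 (no errors)


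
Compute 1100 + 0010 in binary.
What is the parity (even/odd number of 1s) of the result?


1100 = 12
0010 = 2
Sum = 14 = 1110
1s count = 3

odd parity (3 ones in 1110)


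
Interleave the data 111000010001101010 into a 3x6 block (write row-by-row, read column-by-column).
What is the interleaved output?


Matrix:
  111000
  010001
  101010
Read columns: 101110101000001010

101110101000001010


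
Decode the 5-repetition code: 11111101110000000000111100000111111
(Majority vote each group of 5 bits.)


Groups: 11111, 10111, 00000, 00000, 11110, 00001, 11111
Majority votes: 1100101

1100101


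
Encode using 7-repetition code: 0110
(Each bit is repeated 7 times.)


Each bit -> 7 copies

0000000111111111111110000000


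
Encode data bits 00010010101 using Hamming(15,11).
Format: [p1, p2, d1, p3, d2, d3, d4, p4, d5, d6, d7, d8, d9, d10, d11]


Parity bits: p1=0, p2=1, p3=1, p4=1

010100110010101


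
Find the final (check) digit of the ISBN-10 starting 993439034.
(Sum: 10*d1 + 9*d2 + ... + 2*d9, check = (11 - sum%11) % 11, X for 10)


Weighted sum: 303
303 mod 11 = 6

Check digit: 5


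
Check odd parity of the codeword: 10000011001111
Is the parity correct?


Number of 1s: 7

Yes, parity is correct (7 ones)


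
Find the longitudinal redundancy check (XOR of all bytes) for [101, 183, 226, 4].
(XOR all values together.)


XOR chain: 101 ^ 183 ^ 226 ^ 4 = 52

52


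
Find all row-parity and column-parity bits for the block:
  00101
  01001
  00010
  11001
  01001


Row parities: 00110
Column parities: 11110

Row P: 00110, Col P: 11110, Corner: 0


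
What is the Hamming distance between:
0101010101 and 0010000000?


XOR: 0111010101
Count of 1s: 6

6


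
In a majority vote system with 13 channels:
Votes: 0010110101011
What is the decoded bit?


Ones: 7 out of 13
Threshold: 7

1 (7/13 voted 1)


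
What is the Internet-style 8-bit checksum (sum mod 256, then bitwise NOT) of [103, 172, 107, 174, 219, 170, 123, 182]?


Sum = 1250 mod 256 = 226
Complement = 29

29


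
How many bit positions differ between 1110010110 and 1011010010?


XOR: 0101000100
Count of 1s: 3

3


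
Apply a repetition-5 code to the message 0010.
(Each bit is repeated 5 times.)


Each bit -> 5 copies

00000000001111100000


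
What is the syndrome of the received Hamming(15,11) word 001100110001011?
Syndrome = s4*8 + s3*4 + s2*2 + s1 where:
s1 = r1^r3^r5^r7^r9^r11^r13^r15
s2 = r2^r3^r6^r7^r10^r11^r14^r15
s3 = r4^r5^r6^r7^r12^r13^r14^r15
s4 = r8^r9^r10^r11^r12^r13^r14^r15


s1=1, s2=0, s3=1, s4=0

Syndrome = 5 (error at position 5)


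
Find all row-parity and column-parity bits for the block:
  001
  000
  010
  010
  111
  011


Row parities: 101110
Column parities: 101

Row P: 101110, Col P: 101, Corner: 0


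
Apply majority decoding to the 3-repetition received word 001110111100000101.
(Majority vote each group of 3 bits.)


Groups: 001, 110, 111, 100, 000, 101
Majority votes: 011001

011001


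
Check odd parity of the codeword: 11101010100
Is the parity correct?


Number of 1s: 6

No, parity error (6 ones)


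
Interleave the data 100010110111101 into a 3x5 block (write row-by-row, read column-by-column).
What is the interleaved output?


Matrix:
  10001
  01101
  11101
Read columns: 101011011000111

101011011000111


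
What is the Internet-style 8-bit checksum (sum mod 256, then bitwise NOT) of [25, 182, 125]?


Sum = 332 mod 256 = 76
Complement = 179

179


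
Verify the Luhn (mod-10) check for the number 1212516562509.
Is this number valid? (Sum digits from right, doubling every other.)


Luhn sum = 48
48 mod 10 = 8

Invalid (Luhn sum mod 10 = 8)


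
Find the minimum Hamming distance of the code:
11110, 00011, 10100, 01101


Comparing all pairs, minimum distance: 2
Can detect 1 errors, correct 0 errors

2


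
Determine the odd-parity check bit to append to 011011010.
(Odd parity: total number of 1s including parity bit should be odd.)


Number of 1s in data: 5
Parity bit: 0

0


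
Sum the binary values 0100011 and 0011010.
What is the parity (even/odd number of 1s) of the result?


0100011 = 35
0011010 = 26
Sum = 61 = 111101
1s count = 5

odd parity (5 ones in 111101)


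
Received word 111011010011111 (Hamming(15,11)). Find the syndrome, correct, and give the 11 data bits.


Syndrome = 0: no error detected

Data: 11100011111 (no errors)


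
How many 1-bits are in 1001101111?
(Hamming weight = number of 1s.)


Counting 1s in 1001101111

7


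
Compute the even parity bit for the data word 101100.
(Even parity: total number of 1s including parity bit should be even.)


Number of 1s in data: 3
Parity bit: 1

1


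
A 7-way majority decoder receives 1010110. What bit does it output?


Ones: 4 out of 7
Threshold: 4

1 (4/7 voted 1)


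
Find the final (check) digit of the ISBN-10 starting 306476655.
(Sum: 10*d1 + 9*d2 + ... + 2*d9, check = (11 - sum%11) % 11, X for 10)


Weighted sum: 227
227 mod 11 = 7

Check digit: 4


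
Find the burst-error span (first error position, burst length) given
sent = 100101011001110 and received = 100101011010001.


XOR: 000000000011111

Burst at position 10, length 5


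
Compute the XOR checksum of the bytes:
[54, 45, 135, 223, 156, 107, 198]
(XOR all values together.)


XOR chain: 54 ^ 45 ^ 135 ^ 223 ^ 156 ^ 107 ^ 198 = 114

114


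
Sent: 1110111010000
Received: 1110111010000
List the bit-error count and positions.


XOR: 0000000000000

0 errors (received matches sent)


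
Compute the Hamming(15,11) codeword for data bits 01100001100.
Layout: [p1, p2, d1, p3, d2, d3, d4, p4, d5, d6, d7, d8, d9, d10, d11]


Parity bits: p1=0, p2=1, p3=0, p4=0

010011000001100


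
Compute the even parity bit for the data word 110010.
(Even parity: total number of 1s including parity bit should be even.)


Number of 1s in data: 3
Parity bit: 1

1


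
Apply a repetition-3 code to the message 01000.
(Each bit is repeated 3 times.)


Each bit -> 3 copies

000111000000000


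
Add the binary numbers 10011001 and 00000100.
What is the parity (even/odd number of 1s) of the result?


10011001 = 153
00000100 = 4
Sum = 157 = 10011101
1s count = 5

odd parity (5 ones in 10011101)


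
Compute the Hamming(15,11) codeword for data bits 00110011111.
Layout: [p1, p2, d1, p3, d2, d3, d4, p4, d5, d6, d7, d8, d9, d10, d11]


Parity bits: p1=0, p2=1, p3=0, p4=1

010001110011111


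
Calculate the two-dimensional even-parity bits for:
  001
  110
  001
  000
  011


Row parities: 10100
Column parities: 101

Row P: 10100, Col P: 101, Corner: 0


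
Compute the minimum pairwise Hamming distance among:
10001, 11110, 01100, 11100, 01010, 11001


Comparing all pairs, minimum distance: 1
Can detect 0 errors, correct 0 errors

1


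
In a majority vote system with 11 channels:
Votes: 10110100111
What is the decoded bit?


Ones: 7 out of 11
Threshold: 6

1 (7/11 voted 1)


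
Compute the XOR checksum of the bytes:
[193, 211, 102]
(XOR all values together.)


XOR chain: 193 ^ 211 ^ 102 = 116

116


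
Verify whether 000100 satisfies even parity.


Number of 1s: 1

No, parity error (1 ones)


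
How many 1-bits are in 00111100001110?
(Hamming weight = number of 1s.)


Counting 1s in 00111100001110

7


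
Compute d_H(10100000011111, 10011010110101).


XOR: 00111010101010
Count of 1s: 7

7


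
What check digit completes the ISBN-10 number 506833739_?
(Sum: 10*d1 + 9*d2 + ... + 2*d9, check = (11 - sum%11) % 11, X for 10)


Weighted sum: 242
242 mod 11 = 0

Check digit: 0


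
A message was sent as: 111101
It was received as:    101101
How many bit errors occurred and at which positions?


XOR: 010000

1 error(s) at position(s): 1


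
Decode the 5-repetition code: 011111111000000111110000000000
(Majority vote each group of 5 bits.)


Groups: 01111, 11110, 00000, 11111, 00000, 00000
Majority votes: 110100

110100


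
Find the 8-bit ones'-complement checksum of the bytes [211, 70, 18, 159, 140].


Sum = 598 mod 256 = 86
Complement = 169

169


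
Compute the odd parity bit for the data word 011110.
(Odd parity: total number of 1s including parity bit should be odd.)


Number of 1s in data: 4
Parity bit: 1

1


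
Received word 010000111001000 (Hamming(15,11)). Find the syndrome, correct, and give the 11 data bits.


Syndrome = 8: error at position 8

Data: 00011001000 (corrected bit 8)


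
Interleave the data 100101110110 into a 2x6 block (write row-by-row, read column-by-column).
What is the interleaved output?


Matrix:
  100101
  110110
Read columns: 110100110110

110100110110


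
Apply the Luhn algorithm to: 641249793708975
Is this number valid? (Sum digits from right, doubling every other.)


Luhn sum = 82
82 mod 10 = 2

Invalid (Luhn sum mod 10 = 2)


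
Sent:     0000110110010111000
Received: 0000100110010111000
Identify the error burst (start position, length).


XOR: 0000010000000000000

Burst at position 5, length 1


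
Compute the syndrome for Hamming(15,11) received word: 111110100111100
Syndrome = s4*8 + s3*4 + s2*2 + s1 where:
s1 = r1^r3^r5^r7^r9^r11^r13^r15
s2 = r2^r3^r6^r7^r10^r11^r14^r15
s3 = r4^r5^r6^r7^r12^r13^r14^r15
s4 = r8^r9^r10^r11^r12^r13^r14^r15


s1=0, s2=1, s3=1, s4=0

Syndrome = 6 (error at position 6)


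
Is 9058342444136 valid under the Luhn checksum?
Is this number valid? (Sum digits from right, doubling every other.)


Luhn sum = 67
67 mod 10 = 7

Invalid (Luhn sum mod 10 = 7)


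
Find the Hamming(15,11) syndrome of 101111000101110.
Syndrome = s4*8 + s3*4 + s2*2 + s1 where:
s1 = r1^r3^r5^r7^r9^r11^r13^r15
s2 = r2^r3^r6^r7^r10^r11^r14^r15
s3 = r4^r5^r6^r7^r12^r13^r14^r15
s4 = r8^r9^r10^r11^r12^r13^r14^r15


s1=0, s2=0, s3=0, s4=0

Syndrome = 0 (no error)


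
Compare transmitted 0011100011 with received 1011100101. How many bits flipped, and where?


XOR: 1000000110

3 error(s) at position(s): 0, 7, 8


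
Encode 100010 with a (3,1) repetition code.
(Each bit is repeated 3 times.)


Each bit -> 3 copies

111000000000111000


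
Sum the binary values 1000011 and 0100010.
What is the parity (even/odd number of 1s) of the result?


1000011 = 67
0100010 = 34
Sum = 101 = 1100101
1s count = 4

even parity (4 ones in 1100101)


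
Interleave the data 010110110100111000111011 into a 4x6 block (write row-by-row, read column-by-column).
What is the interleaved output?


Matrix:
  010110
  110100
  111000
  111011
Read columns: 011111110011110010010001

011111110011110010010001


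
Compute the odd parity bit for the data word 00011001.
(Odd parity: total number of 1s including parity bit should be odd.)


Number of 1s in data: 3
Parity bit: 0

0


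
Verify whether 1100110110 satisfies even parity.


Number of 1s: 6

Yes, parity is correct (6 ones)


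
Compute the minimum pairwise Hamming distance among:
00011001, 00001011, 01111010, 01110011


Comparing all pairs, minimum distance: 2
Can detect 1 errors, correct 0 errors

2


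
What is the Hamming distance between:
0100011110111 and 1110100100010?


XOR: 1010111010101
Count of 1s: 8

8


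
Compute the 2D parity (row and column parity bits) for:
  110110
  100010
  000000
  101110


Row parities: 0000
Column parities: 111010

Row P: 0000, Col P: 111010, Corner: 0


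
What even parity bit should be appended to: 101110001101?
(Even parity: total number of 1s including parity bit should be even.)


Number of 1s in data: 7
Parity bit: 1

1


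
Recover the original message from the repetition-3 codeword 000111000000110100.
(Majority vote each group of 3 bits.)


Groups: 000, 111, 000, 000, 110, 100
Majority votes: 010010

010010


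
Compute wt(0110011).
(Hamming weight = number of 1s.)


Counting 1s in 0110011

4


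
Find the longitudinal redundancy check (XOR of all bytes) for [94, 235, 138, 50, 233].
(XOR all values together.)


XOR chain: 94 ^ 235 ^ 138 ^ 50 ^ 233 = 228

228


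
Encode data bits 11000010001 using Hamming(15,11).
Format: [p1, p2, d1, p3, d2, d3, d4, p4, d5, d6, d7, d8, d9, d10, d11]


Parity bits: p1=0, p2=1, p3=0, p4=0

011010000010001


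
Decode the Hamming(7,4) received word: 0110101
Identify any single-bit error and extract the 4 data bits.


Syndrome = 3: error at position 3

Data: 0101 (corrected bit 3)


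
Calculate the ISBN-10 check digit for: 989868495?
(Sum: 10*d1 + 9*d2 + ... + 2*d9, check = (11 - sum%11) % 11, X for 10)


Weighted sum: 419
419 mod 11 = 1

Check digit: X


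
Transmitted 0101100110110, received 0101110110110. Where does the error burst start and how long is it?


XOR: 0000010000000

Burst at position 5, length 1


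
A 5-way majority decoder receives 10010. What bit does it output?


Ones: 2 out of 5
Threshold: 3

0 (2/5 voted 1)


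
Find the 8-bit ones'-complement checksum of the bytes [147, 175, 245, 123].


Sum = 690 mod 256 = 178
Complement = 77

77


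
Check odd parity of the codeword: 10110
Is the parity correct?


Number of 1s: 3

Yes, parity is correct (3 ones)


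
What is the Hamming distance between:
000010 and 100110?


XOR: 100100
Count of 1s: 2

2


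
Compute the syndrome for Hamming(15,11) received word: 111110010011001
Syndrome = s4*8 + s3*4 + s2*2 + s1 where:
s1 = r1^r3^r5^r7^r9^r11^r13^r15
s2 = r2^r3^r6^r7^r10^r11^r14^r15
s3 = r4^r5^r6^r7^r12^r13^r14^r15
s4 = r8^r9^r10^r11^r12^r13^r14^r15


s1=1, s2=0, s3=0, s4=0

Syndrome = 1 (error at position 1)


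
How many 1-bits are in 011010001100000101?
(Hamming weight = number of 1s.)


Counting 1s in 011010001100000101

7


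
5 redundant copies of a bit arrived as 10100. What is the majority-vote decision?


Ones: 2 out of 5
Threshold: 3

0 (2/5 voted 1)


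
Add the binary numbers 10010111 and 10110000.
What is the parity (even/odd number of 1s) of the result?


10010111 = 151
10110000 = 176
Sum = 327 = 101000111
1s count = 5

odd parity (5 ones in 101000111)


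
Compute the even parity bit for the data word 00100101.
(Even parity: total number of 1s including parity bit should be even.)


Number of 1s in data: 3
Parity bit: 1

1


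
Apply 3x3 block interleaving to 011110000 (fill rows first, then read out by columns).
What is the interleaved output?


Matrix:
  011
  110
  000
Read columns: 010110100

010110100


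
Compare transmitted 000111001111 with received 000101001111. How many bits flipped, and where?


XOR: 000010000000

1 error(s) at position(s): 4


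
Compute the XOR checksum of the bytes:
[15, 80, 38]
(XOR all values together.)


XOR chain: 15 ^ 80 ^ 38 = 121

121


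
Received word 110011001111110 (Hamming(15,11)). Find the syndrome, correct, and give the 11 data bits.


Syndrome = 7: error at position 7

Data: 01111111110 (corrected bit 7)


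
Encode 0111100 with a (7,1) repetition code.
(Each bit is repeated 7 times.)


Each bit -> 7 copies

0000000111111111111111111111111111100000000000000


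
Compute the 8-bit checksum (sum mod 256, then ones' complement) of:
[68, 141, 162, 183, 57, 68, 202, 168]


Sum = 1049 mod 256 = 25
Complement = 230

230


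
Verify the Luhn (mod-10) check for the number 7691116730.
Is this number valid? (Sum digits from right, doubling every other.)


Luhn sum = 40
40 mod 10 = 0

Valid (Luhn sum mod 10 = 0)


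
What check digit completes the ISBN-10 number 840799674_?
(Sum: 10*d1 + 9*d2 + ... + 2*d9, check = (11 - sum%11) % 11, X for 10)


Weighted sum: 317
317 mod 11 = 9

Check digit: 2


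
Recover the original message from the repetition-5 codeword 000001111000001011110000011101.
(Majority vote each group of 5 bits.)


Groups: 00000, 11110, 00001, 01111, 00000, 11101
Majority votes: 010101

010101


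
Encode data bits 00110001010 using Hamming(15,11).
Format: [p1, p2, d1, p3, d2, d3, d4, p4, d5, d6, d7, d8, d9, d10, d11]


Parity bits: p1=1, p2=1, p3=0, p4=0

110001100001010


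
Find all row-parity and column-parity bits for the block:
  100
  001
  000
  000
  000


Row parities: 11000
Column parities: 101

Row P: 11000, Col P: 101, Corner: 0


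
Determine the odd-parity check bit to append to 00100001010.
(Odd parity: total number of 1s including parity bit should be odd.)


Number of 1s in data: 3
Parity bit: 0

0


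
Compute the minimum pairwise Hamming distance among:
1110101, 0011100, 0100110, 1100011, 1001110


Comparing all pairs, minimum distance: 3
Can detect 2 errors, correct 1 errors

3


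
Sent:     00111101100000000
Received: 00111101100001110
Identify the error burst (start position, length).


XOR: 00000000000001110

Burst at position 13, length 3


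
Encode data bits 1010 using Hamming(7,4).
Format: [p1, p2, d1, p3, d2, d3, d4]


Parity bits: p1=1, p2=0, p3=1

1011010


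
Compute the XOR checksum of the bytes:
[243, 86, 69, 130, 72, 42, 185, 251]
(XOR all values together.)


XOR chain: 243 ^ 86 ^ 69 ^ 130 ^ 72 ^ 42 ^ 185 ^ 251 = 66

66


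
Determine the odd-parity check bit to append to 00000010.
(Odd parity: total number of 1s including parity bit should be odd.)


Number of 1s in data: 1
Parity bit: 0

0


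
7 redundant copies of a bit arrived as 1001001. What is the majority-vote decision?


Ones: 3 out of 7
Threshold: 4

0 (3/7 voted 1)


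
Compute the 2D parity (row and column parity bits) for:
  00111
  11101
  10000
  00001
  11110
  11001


Row parities: 101101
Column parities: 01100

Row P: 101101, Col P: 01100, Corner: 0


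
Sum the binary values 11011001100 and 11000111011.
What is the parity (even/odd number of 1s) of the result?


11011001100 = 1740
11000111011 = 1595
Sum = 3335 = 110100000111
1s count = 6

even parity (6 ones in 110100000111)


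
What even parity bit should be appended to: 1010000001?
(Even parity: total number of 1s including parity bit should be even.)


Number of 1s in data: 3
Parity bit: 1

1


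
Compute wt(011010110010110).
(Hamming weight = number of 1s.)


Counting 1s in 011010110010110

8


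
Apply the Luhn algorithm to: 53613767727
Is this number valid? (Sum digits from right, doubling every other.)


Luhn sum = 56
56 mod 10 = 6

Invalid (Luhn sum mod 10 = 6)


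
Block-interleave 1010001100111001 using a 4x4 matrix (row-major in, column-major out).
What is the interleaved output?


Matrix:
  1010
  0011
  0011
  1001
Read columns: 1001000011100111

1001000011100111


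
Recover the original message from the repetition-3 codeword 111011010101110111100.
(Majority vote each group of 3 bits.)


Groups: 111, 011, 010, 101, 110, 111, 100
Majority votes: 1101110

1101110


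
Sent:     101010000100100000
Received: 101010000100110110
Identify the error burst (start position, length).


XOR: 000000000000010110

Burst at position 13, length 4


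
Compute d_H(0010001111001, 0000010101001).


XOR: 0010011010000
Count of 1s: 4

4


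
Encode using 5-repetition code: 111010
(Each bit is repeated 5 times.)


Each bit -> 5 copies

111111111111111000001111100000


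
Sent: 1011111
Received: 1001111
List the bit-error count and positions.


XOR: 0010000

1 error(s) at position(s): 2


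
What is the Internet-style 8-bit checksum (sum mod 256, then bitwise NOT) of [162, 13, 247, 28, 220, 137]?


Sum = 807 mod 256 = 39
Complement = 216

216


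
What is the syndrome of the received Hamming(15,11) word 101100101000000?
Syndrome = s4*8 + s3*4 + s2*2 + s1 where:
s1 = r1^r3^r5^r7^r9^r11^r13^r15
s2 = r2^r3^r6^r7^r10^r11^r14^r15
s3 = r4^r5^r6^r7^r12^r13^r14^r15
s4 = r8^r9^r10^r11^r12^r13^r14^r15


s1=0, s2=0, s3=0, s4=1

Syndrome = 8 (error at position 8)


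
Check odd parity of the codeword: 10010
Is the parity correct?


Number of 1s: 2

No, parity error (2 ones)


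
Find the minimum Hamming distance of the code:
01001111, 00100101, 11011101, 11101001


Comparing all pairs, minimum distance: 3
Can detect 2 errors, correct 1 errors

3


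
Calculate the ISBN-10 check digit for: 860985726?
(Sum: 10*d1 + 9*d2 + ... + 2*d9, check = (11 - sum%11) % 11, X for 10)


Weighted sum: 316
316 mod 11 = 8

Check digit: 3


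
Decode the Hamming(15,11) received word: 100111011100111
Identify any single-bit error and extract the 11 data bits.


Syndrome = 1: error at position 1

Data: 01101100111 (corrected bit 1)


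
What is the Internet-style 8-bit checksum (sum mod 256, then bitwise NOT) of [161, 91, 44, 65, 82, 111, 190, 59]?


Sum = 803 mod 256 = 35
Complement = 220

220


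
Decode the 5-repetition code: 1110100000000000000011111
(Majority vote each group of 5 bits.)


Groups: 11101, 00000, 00000, 00000, 11111
Majority votes: 10001

10001


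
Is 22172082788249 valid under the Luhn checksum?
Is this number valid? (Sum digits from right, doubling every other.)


Luhn sum = 67
67 mod 10 = 7

Invalid (Luhn sum mod 10 = 7)


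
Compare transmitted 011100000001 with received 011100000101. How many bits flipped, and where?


XOR: 000000000100

1 error(s) at position(s): 9


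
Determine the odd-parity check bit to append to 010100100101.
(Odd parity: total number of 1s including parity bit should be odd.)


Number of 1s in data: 5
Parity bit: 0

0


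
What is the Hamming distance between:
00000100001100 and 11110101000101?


XOR: 11110001001001
Count of 1s: 7

7


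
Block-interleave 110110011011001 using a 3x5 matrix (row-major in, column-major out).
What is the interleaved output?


Matrix:
  11011
  00110
  11001
Read columns: 101101010110101

101101010110101


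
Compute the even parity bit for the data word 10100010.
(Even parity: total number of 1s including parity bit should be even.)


Number of 1s in data: 3
Parity bit: 1

1


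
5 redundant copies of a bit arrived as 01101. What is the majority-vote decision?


Ones: 3 out of 5
Threshold: 3

1 (3/5 voted 1)


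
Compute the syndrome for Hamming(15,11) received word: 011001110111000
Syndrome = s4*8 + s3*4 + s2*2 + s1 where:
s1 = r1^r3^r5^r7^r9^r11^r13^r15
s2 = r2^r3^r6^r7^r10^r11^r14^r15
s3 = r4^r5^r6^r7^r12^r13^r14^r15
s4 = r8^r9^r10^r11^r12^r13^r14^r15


s1=1, s2=0, s3=1, s4=0

Syndrome = 5 (error at position 5)


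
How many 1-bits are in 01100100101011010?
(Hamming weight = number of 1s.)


Counting 1s in 01100100101011010

8


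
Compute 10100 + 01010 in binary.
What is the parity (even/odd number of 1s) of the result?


10100 = 20
01010 = 10
Sum = 30 = 11110
1s count = 4

even parity (4 ones in 11110)


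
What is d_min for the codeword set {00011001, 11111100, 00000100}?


Comparing all pairs, minimum distance: 4
Can detect 3 errors, correct 1 errors

4


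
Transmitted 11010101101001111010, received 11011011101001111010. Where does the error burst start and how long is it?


XOR: 00001110000000000000

Burst at position 4, length 3


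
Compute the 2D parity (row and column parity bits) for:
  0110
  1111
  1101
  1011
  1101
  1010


Row parities: 001110
Column parities: 1000

Row P: 001110, Col P: 1000, Corner: 1


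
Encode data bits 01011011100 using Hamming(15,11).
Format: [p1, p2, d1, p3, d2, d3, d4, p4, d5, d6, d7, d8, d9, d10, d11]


Parity bits: p1=1, p2=0, p3=0, p4=0

100010101011100


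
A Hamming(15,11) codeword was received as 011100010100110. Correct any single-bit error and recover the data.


Syndrome = 4: error at position 4

Data: 10000100110 (corrected bit 4)


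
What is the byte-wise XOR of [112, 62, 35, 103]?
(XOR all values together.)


XOR chain: 112 ^ 62 ^ 35 ^ 103 = 10

10


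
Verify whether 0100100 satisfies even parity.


Number of 1s: 2

Yes, parity is correct (2 ones)


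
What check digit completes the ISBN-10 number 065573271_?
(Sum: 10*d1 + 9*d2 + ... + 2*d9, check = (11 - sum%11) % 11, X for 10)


Weighted sum: 217
217 mod 11 = 8

Check digit: 3


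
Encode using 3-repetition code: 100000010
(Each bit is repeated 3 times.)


Each bit -> 3 copies

111000000000000000000111000


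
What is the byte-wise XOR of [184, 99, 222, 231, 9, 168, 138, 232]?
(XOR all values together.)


XOR chain: 184 ^ 99 ^ 222 ^ 231 ^ 9 ^ 168 ^ 138 ^ 232 = 33

33


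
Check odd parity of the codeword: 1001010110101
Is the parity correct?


Number of 1s: 7

Yes, parity is correct (7 ones)


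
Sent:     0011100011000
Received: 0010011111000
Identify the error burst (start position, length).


XOR: 0001111100000

Burst at position 3, length 5
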